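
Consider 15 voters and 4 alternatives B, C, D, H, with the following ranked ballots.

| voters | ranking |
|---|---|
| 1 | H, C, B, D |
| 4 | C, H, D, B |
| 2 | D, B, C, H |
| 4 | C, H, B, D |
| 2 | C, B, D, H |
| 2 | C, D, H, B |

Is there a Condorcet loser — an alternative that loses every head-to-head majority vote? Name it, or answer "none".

B

Head-to-head results (15 voters):
B vs C: C wins 13–2.
B vs D: 1+4+2 = 7 for B, 8 for D — D by 8–7.
B vs H: H wins 11–4.
C vs D: 13 to 2, C.
C vs H: C, 14–1.
D vs H: 2+2+2 = 6 for D, 9 for H — H by 9–6.
B loses to every other alternative — it is the Condorcet loser.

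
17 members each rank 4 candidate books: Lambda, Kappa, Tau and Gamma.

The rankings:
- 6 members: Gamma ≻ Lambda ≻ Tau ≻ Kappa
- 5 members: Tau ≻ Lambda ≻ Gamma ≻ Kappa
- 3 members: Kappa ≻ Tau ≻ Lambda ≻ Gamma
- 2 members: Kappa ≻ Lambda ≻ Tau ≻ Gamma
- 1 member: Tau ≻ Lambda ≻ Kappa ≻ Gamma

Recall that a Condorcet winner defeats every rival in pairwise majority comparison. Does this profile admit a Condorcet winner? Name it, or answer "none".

Tau

Pairwise majorities:
Lambda vs Kappa: Lambda preferred on 6+5+1 = 12 ballots; Lambda wins 12–5.
Lambda vs Tau: 6+2 = 8 for Lambda, 9 for Tau — Tau by 9–8.
Lambda vs Gamma: Lambda preferred on 5+3+2+1 = 11 ballots; Lambda wins 11–6.
Kappa vs Tau: 5 to 12, Tau.
Kappa vs Gamma: 6 to 11, Gamma.
Tau vs Gamma: 5+3+2+1 = 11 for Tau, 6 for Gamma — Tau by 11–6.
Tau defeats every rival head-to-head and is the Condorcet winner.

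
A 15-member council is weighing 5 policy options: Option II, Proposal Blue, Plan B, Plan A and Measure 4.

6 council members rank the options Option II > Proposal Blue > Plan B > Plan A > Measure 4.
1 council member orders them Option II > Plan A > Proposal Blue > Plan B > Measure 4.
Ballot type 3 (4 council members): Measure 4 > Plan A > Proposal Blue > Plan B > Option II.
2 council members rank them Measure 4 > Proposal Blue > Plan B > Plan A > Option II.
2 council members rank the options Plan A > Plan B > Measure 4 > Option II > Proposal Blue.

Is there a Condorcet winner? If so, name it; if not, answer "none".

none

Head-to-head results (15 council members):
Option II–Proposal Blue: Option II 9–6.
Option II vs Plan B: Plan B, 8–7.
Option II vs Plan A: Plan A, 8–7.
Option II–Measure 4: Measure 4 8–7.
Proposal Blue vs Plan B: Proposal Blue, 13–2.
Proposal Blue–Plan A: Proposal Blue 8–7.
Proposal Blue–Measure 4: Measure 4 8–7.
Plan B vs Plan A: Plan B wins 8–7.
Plan B–Measure 4: Plan B 9–6.
Plan A vs Measure 4: Plan A wins 9–6.
Every option loses at least once (Option II loses to Plan B; Proposal Blue loses to Option II; Plan B loses to Proposal Blue; Plan A loses to Proposal Blue; Measure 4 loses to Plan B). The majority relation contains the cycle Option II beats Proposal Blue beats Plan B beats Option II, so there is no Condorcet winner.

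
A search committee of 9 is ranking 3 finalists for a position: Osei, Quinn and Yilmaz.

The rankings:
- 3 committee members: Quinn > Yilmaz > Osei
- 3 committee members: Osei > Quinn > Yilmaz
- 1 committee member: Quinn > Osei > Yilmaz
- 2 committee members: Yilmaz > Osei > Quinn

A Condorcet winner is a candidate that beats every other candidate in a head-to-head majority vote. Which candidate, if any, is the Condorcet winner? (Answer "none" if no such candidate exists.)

none

Check each pair by majority over 9 ballots:
Osei vs Quinn: Osei preferred on 3+2 = 5 ballots; Osei wins 5–4.
Osei vs Yilmaz: Osei preferred on 3+1 = 4 ballots; Yilmaz wins 5–4.
Quinn vs Yilmaz: 3+3+1 = 7 for Quinn, 2 for Yilmaz — Quinn by 7–2.
Each candidate drops at least one matchup (Osei loses to Yilmaz; Quinn loses to Osei; Yilmaz loses to Quinn); the cycle Osei > Quinn > Yilmaz > Osei rules out a Condorcet winner.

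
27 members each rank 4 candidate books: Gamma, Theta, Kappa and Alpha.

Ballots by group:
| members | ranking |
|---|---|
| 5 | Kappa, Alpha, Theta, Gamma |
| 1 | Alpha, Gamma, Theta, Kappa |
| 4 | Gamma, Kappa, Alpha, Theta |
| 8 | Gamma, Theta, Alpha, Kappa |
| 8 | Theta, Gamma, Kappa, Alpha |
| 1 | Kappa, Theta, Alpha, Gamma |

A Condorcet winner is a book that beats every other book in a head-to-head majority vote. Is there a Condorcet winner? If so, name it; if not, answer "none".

Theta

Pairwise majorities:
Gamma vs Theta: Theta, 14–13.
Gamma vs Kappa: Gamma, 21–6.
Gamma vs Alpha: Gamma, 20–7.
Theta vs Kappa: Theta, 17–10.
Theta vs Alpha: Theta wins 17–10.
Kappa vs Alpha: Kappa wins 18–9.
Theta wins every pairwise contest, so Theta is the Condorcet winner.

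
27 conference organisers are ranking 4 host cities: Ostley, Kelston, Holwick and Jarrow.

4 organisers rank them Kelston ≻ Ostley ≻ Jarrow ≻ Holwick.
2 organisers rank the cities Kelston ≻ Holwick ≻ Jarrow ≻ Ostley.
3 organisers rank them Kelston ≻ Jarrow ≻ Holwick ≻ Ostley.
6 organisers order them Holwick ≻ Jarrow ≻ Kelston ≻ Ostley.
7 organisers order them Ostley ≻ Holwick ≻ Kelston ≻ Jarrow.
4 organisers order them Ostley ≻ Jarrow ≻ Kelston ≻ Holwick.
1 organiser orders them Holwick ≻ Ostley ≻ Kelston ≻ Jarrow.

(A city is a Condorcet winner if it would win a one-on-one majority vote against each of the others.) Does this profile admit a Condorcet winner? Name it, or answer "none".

none

Pairwise majorities:
Ostley vs Kelston: Kelston, 15–12.
Ostley vs Holwick: Ostley is ranked higher on 4+7+4 = 15 ballots, Holwick on 12. Ostley wins 15–12.
Ostley–Jarrow: Ostley 16–11.
Kelston vs Holwick: Kelston is ranked higher on 4+2+3+4 = 13 ballots, Holwick on 14. Holwick wins 14–13.
Kelston vs Jarrow: Kelston preferred on 4+2+3+7+1 = 17 ballots; Kelston wins 17–10.
Holwick vs Jarrow: Holwick, 16–11.
No city is unbeaten: Ostley loses to Kelston; Kelston loses to Holwick; Holwick loses to Ostley; Jarrow loses to Ostley. In particular Ostley beats Holwick beats Kelston beats Ostley is a majority cycle — no Condorcet winner exists.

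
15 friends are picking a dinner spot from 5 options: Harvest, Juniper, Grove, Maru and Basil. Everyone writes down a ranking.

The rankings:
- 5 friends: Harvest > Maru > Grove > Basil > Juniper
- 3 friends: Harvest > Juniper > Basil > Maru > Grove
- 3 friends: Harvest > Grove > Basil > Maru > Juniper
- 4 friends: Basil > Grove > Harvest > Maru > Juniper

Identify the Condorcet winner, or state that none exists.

Pairwise majorities:
Harvest vs Juniper: Harvest preferred on 5+3+3+4 = 15 ballots; Harvest wins 15–0.
Harvest vs Grove: Harvest preferred on 5+3+3 = 11 ballots; Harvest wins 11–4.
Harvest vs Maru: 5+3+3+4 = 15 for Harvest, 0 for Maru — Harvest by 15–0.
Harvest vs Basil: 11 to 4, Harvest.
Juniper vs Grove: 3 for Juniper, 12 for Grove — Grove by 12–3.
Juniper vs Maru: 3 for Juniper, 12 for Maru — Maru by 12–3.
Juniper vs Basil: Juniper is ranked higher on 3 ballots, Basil on 12. Basil wins 12–3.
Grove vs Maru: 3+4 = 7 for Grove, 8 for Maru — Maru by 8–7.
Grove vs Basil: 8 to 7, Grove.
Maru vs Basil: 5 for Maru, 10 for Basil — Basil by 10–5.
Harvest defeats every rival head-to-head and is the Condorcet winner.

Harvest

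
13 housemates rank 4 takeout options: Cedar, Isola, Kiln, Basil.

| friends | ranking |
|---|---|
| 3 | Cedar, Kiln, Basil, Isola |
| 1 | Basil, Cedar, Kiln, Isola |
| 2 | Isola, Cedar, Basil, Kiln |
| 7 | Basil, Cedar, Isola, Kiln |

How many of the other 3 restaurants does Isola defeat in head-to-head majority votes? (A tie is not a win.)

1

Isola against each rival (13 friends):
Isola vs Cedar: 2 for Isola, 11 for Cedar — Cedar by 11–2.
Isola vs Kiln: 9 to 4, Isola.
Isola vs Basil: Basil, 11–2.
Isola beats Kiln; loses to Cedar, Basil — 1 pairwise win.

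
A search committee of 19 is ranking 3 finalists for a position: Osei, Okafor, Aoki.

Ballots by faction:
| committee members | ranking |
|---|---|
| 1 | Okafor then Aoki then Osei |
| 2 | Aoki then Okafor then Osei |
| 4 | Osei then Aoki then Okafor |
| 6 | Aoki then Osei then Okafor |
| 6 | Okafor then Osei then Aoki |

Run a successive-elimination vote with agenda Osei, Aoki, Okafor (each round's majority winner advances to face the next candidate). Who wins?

Osei

Round 1: Osei vs Aoki — 10–9, Osei advances.
Round 2: Osei vs Okafor — 10–9, Osei advances.
Osei survives the agenda.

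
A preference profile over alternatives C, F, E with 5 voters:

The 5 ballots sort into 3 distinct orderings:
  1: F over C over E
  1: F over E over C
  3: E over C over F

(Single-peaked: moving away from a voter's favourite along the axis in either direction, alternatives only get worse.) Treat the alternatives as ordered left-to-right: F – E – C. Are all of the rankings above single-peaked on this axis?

no

Axis positions: F=1, E=2, C=3.
Faction 1: ranking walks positions 1-3-2; C is ranked above E even though E lies between C and the peak F on the axis — preferences dip and rise again. Not single-peaked.
Faction 2 (peak F at position 1): ranking walks positions 1-2-3, expanding outward from the peak — single-peaked.
Faction 3 (peak E at position 2): ranking walks positions 2-3-1, expanding outward from the peak — single-peaked.
Faction 1 violates single-peakedness, so the profile is not single-peaked on this axis.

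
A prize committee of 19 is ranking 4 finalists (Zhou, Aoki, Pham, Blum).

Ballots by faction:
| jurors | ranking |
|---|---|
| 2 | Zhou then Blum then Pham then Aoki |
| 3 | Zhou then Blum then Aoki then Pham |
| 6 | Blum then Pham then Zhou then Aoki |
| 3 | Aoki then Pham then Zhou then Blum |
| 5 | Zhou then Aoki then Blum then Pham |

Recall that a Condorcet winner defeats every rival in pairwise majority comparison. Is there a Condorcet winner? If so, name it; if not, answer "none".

Check each pair by majority over 19 ballots:
Zhou vs Aoki: Zhou, 16–3.
Zhou–Pham: Zhou 10–9.
Zhou vs Blum: Zhou preferred on 2+3+3+5 = 13 ballots; Zhou wins 13–6.
Aoki vs Pham: Aoki wins 11–8.
Aoki vs Blum: Blum wins 11–8.
Pham–Blum: Blum 16–3.
Zhou wins every pairwise contest, so Zhou is the Condorcet winner.

Zhou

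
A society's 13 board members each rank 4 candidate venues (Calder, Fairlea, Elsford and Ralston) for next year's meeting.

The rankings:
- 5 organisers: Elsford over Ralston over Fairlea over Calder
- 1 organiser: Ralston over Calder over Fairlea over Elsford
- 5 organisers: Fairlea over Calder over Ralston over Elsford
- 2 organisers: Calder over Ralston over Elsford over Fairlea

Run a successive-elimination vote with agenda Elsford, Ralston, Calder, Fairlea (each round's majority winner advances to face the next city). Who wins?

Round 1: Elsford vs Ralston — 5–8, Ralston advances.
Round 2: Ralston vs Calder — 6–7, Calder advances.
Round 3: Calder vs Fairlea — 3–10, Fairlea advances.
Fairlea survives the agenda.

Fairlea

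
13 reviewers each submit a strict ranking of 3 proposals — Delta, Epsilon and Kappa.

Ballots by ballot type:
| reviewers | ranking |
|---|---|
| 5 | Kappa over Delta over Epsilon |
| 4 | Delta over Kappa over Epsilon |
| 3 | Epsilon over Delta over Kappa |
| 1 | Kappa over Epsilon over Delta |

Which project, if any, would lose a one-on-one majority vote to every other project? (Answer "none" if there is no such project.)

Pairwise majorities:
Delta–Epsilon: Delta 9–4.
Delta vs Kappa: Delta preferred on 4+3 = 7 ballots; Delta wins 7–6.
Epsilon vs Kappa: Kappa wins 10–3.
Only Epsilon has no wins; Epsilon is the Condorcet loser.

Epsilon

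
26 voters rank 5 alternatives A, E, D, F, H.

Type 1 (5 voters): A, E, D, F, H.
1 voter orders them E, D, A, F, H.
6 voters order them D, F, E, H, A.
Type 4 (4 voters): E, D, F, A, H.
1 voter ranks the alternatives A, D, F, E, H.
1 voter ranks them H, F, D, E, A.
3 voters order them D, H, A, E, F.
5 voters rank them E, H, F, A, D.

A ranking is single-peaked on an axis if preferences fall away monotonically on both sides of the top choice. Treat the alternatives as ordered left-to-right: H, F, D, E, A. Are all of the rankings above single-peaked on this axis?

Axis positions: H=1, F=2, D=3, E=4, A=5.
Type 1 (peak A at position 5): ranking walks positions 5-4-3-2-1, expanding outward from the peak — single-peaked.
Type 2 (peak E at position 4): ranking walks positions 4-3-5-2-1, expanding outward from the peak — single-peaked.
Type 3 (peak D at position 3): ranking walks positions 3-2-4-1-5, expanding outward from the peak — single-peaked.
Type 4 (peak E at position 4): ranking walks positions 4-3-2-5-1, expanding outward from the peak — single-peaked.
Type 5: ranking walks positions 5-3-2-4-1; D is ranked above E even though E lies between D and the peak A on the axis — preferences dip and rise again. Not single-peaked.
Type 6 (peak H at position 1): ranking walks positions 1-2-3-4-5, expanding outward from the peak — single-peaked.
Type 7: ranking walks positions 3-1-5-4-2; H is ranked above F even though F lies between H and the peak D on the axis — preferences dip and rise again. Not single-peaked.
Type 8: ranking walks positions 4-1-2-5-3; H is ranked above D even though D lies between H and the peak E on the axis — preferences dip and rise again. Not single-peaked.
Type 5 violates single-peakedness, so the profile is not single-peaked on this axis.

no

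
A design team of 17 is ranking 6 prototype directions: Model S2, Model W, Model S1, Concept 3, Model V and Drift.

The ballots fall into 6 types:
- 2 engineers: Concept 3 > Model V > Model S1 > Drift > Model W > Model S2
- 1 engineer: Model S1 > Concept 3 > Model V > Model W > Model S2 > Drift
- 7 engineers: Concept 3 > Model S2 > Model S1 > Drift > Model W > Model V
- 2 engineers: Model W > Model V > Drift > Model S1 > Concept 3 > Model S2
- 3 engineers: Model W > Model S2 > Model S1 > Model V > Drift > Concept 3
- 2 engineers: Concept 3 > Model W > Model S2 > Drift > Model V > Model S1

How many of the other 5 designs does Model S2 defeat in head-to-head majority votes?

Model S2 against each rival (17 engineers):
Model S2 vs Model W: 7 to 10, Model W.
Model S2–Model S1: Model S2 12–5.
Model S2 vs Concept 3: Model S2 is ranked higher on 3 ballots, Concept 3 on 14. Concept 3 wins 14–3.
Model S2 vs Model V: Model S2 wins 12–5.
Model S2 vs Drift: 1+7+3+2 = 13 for Model S2, 4 for Drift — Model S2 by 13–4.
Model S2 beats Model S1, Model V, Drift; loses to Model W, Concept 3 — 3 pairwise wins.

3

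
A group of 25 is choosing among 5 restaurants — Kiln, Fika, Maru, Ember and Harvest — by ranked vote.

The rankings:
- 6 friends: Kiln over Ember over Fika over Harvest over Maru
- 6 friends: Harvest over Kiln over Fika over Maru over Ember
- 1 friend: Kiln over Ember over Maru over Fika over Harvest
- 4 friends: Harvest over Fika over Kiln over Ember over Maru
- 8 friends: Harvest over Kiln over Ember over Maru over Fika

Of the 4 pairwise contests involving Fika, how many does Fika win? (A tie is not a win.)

Fika against each rival (25 friends):
Fika vs Kiln: Kiln, 21–4.
Fika vs Maru: Fika, 16–9.
Fika vs Ember: 10 to 15, Ember.
Fika vs Harvest: 6+1 = 7 for Fika, 18 for Harvest — Harvest by 18–7.
Fika beats Maru; loses to Kiln, Ember, Harvest — 1 pairwise win.

1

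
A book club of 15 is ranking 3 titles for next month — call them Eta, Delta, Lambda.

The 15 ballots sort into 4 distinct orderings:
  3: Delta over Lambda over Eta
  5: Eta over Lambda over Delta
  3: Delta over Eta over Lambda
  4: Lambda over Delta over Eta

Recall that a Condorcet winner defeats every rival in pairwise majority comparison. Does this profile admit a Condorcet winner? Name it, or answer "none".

Head-to-head results (15 members):
Eta–Delta: Delta 10–5.
Eta vs Lambda: Eta preferred on 5+3 = 8 ballots; Eta wins 8–7.
Delta vs Lambda: 3+3 = 6 for Delta, 9 for Lambda — Lambda by 9–6.
Every book loses at least once (Eta loses to Delta; Delta loses to Lambda; Lambda loses to Eta). The majority relation contains the cycle Eta → Lambda → Delta → Eta, so there is no Condorcet winner.

none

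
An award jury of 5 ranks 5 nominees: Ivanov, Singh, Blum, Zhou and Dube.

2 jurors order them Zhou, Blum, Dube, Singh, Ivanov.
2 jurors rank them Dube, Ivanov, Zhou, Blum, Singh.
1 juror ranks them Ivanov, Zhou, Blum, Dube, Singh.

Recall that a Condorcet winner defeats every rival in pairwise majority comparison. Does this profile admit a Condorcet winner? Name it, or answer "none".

Pairwise majorities:
Ivanov vs Singh: Ivanov wins 3–2.
Ivanov–Blum: Ivanov 3–2.
Ivanov vs Zhou: Ivanov wins 3–2.
Ivanov vs Dube: Dube wins 4–1.
Singh–Blum: Blum 5–0.
Singh vs Zhou: 0 for Singh, 5 for Zhou — Zhou by 5–0.
Singh vs Dube: Singh is ranked higher on 0 ballots, Dube on 5. Dube wins 5–0.
Blum vs Zhou: Blum preferred on 0 ballots; Zhou wins 5–0.
Blum vs Dube: Blum preferred on 2+1 = 3 ballots; Blum wins 3–2.
Zhou vs Dube: 2+1 = 3 for Zhou, 2 for Dube — Zhou by 3–2.
Each nominee drops at least one matchup (Ivanov loses to Dube; Singh loses to Ivanov; Blum loses to Ivanov; Zhou loses to Ivanov; Dube loses to Blum); the cycle Ivanov → Blum → Dube → Ivanov rules out a Condorcet winner.

none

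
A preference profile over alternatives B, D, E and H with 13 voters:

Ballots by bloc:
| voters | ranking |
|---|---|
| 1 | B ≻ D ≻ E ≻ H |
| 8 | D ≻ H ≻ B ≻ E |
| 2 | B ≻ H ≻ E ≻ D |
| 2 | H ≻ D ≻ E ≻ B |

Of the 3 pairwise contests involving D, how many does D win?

D against each rival (13 voters):
D vs B: 10 to 3, D.
D vs E: D wins 11–2.
D vs H: D is ranked higher on 1+8 = 9 ballots, H on 4. D wins 9–4.
D beats B, E, H — 3 pairwise wins.

3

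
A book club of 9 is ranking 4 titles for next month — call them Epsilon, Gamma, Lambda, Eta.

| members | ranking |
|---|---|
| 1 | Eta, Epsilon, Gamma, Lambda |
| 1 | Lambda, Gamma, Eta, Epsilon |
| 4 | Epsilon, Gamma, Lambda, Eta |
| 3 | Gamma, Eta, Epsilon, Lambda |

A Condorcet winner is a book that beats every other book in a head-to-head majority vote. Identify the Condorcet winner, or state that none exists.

Pairwise majorities:
Epsilon–Gamma: Epsilon 5–4.
Epsilon vs Lambda: Epsilon wins 8–1.
Epsilon–Eta: Eta 5–4.
Gamma–Lambda: Gamma 8–1.
Gamma vs Eta: Gamma, 8–1.
Lambda vs Eta: Lambda wins 5–4.
Each book drops at least one matchup (Epsilon loses to Eta; Gamma loses to Epsilon; Lambda loses to Epsilon; Eta loses to Gamma); the cycle Epsilon > Gamma > Eta > Epsilon rules out a Condorcet winner.

none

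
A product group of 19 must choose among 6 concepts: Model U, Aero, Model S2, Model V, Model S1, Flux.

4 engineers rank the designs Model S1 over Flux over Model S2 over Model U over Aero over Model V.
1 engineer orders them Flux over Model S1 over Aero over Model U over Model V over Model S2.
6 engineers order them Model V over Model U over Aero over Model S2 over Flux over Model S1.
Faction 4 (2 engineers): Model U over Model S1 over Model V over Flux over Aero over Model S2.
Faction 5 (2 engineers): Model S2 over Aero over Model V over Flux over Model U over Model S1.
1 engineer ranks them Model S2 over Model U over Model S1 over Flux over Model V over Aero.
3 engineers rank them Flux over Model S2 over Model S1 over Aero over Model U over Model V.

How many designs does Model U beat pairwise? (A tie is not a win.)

3

Model U against each rival (19 engineers):
Model U vs Aero: 13 to 6, Model U.
Model U vs Model S2: Model S2 wins 10–9.
Model U vs Model V: Model U preferred on 4+1+2+1+3 = 11 ballots; Model U wins 11–8.
Model U vs Model S1: 11 to 8, Model U.
Model U vs Flux: Flux wins 10–9.
Model U beats Aero, Model V, Model S1; loses to Model S2, Flux — 3 pairwise wins.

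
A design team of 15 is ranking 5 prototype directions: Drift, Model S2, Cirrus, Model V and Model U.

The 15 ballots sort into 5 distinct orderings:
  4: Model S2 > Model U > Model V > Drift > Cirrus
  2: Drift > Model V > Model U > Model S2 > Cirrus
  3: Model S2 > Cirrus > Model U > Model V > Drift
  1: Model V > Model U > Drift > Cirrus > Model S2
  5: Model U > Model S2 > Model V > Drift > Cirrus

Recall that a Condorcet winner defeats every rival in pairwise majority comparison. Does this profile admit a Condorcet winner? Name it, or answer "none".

Model U

Check each pair by majority over 15 ballots:
Drift vs Model S2: 2+1 = 3 for Drift, 12 for Model S2 — Model S2 by 12–3.
Drift vs Cirrus: 4+2+1+5 = 12 for Drift, 3 for Cirrus — Drift by 12–3.
Drift vs Model V: Drift preferred on 2 ballots; Model V wins 13–2.
Drift vs Model U: 2 to 13, Model U.
Model S2 vs Cirrus: 4+2+3+5 = 14 for Model S2, 1 for Cirrus — Model S2 by 14–1.
Model S2 vs Model V: Model S2 preferred on 4+3+5 = 12 ballots; Model S2 wins 12–3.
Model S2 vs Model U: 4+3 = 7 for Model S2, 8 for Model U — Model U by 8–7.
Cirrus vs Model V: 3 to 12, Model V.
Cirrus vs Model U: Cirrus is ranked higher on 3 ballots, Model U on 12. Model U wins 12–3.
Model V vs Model U: Model V is ranked higher on 2+1 = 3 ballots, Model U on 12. Model U wins 12–3.
Model U beats each of Drift, Model S2, Cirrus, Model V — Model U is the Condorcet winner.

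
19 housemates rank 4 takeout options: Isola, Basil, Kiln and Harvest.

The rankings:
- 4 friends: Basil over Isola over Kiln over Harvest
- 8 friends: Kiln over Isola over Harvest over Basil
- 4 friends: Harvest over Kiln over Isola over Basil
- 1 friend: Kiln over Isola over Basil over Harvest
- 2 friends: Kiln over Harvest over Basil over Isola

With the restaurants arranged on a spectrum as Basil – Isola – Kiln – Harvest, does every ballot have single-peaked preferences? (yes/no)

Axis positions: Basil=1, Isola=2, Kiln=3, Harvest=4.
Cluster 1 (peak Basil at position 1): ranking walks positions 1-2-3-4, expanding outward from the peak — single-peaked.
Cluster 2 (peak Kiln at position 3): ranking walks positions 3-2-4-1, expanding outward from the peak — single-peaked.
Cluster 3 (peak Harvest at position 4): ranking walks positions 4-3-2-1, expanding outward from the peak — single-peaked.
Cluster 4 (peak Kiln at position 3): ranking walks positions 3-2-1-4, expanding outward from the peak — single-peaked.
Cluster 5: ranking walks positions 3-4-1-2; Basil is ranked above Isola even though Isola lies between Basil and the peak Kiln on the axis — preferences dip and rise again. Not single-peaked.
Cluster 5 violates single-peakedness, so the profile is not single-peaked on this axis.

no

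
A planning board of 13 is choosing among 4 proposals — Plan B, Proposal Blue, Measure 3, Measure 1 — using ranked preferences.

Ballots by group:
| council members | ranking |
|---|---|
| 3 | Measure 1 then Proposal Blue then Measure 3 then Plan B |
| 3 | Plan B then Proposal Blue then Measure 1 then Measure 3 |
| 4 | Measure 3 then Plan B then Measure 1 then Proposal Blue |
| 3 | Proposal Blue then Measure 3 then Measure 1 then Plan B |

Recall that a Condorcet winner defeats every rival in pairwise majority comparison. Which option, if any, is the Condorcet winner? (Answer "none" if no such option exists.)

Pairwise majorities:
Plan B vs Proposal Blue: Plan B wins 7–6.
Plan B–Measure 3: Measure 3 10–3.
Plan B vs Measure 1: Plan B, 7–6.
Proposal Blue vs Measure 3: Proposal Blue, 9–4.
Proposal Blue vs Measure 1: Measure 1, 7–6.
Measure 3 vs Measure 1: Measure 3 wins 7–6.
No option is unbeaten: Plan B loses to Measure 3; Proposal Blue loses to Plan B; Measure 3 loses to Proposal Blue; Measure 1 loses to Plan B. In particular Plan B beats Proposal Blue beats Measure 3 beats Plan B is a majority cycle — no Condorcet winner exists.

none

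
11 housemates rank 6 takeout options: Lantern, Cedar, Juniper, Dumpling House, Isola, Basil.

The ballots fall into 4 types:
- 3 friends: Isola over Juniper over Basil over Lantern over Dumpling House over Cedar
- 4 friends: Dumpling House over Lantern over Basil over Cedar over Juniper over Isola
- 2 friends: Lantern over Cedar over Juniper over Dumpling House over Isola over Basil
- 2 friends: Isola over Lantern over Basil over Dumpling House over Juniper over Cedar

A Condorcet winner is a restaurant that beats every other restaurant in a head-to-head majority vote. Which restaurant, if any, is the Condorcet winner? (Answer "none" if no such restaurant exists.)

Check each pair by majority over 11 ballots:
Lantern–Cedar: Lantern 11–0.
Lantern vs Juniper: Lantern, 8–3.
Lantern vs Dumpling House: Lantern, 7–4.
Lantern vs Isola: Lantern, 6–5.
Lantern–Basil: Lantern 8–3.
Cedar–Juniper: Cedar 6–5.
Cedar vs Dumpling House: Dumpling House wins 9–2.
Cedar vs Isola: Cedar wins 6–5.
Cedar vs Basil: Basil, 9–2.
Juniper vs Dumpling House: Dumpling House wins 6–5.
Juniper–Isola: Juniper 6–5.
Juniper vs Basil: Basil wins 6–5.
Dumpling House vs Isola: Dumpling House wins 6–5.
Dumpling House vs Basil: Dumpling House, 6–5.
Isola vs Basil: Isola wins 7–4.
Lantern beats each of Cedar, Juniper, Dumpling House, Isola, Basil — Lantern is the Condorcet winner.

Lantern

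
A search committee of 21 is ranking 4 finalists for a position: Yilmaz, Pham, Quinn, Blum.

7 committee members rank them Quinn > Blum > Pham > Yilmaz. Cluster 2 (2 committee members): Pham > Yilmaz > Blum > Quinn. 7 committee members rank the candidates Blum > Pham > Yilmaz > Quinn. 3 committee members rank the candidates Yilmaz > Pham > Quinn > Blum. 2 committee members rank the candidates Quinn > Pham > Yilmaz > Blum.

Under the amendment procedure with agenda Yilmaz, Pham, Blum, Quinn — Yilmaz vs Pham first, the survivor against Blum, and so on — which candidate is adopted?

Quinn

Round 1: Yilmaz vs Pham — 3–18, Pham advances.
Round 2: Pham vs Blum — 7–14, Blum advances.
Round 3: Blum vs Quinn — 9–12, Quinn advances.
Quinn survives the agenda.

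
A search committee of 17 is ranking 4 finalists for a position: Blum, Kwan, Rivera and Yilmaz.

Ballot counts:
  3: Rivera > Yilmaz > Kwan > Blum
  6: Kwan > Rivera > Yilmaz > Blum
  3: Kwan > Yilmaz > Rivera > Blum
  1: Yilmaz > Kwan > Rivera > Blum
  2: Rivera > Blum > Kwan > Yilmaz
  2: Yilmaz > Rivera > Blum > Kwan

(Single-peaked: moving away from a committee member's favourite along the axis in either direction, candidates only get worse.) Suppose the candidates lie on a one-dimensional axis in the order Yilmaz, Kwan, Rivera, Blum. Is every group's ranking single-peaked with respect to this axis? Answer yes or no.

no

Axis positions: Yilmaz=1, Kwan=2, Rivera=3, Blum=4.
Group 1: ranking walks positions 3-1-2-4; Yilmaz is ranked above Kwan even though Kwan lies between Yilmaz and the peak Rivera on the axis — preferences dip and rise again. Not single-peaked.
Group 2 (peak Kwan at position 2): ranking walks positions 2-3-1-4, expanding outward from the peak — single-peaked.
Group 3 (peak Kwan at position 2): ranking walks positions 2-1-3-4, expanding outward from the peak — single-peaked.
Group 4 (peak Yilmaz at position 1): ranking walks positions 1-2-3-4, expanding outward from the peak — single-peaked.
Group 5 (peak Rivera at position 3): ranking walks positions 3-4-2-1, expanding outward from the peak — single-peaked.
Group 6: ranking walks positions 1-3-4-2; Rivera is ranked above Kwan even though Kwan lies between Rivera and the peak Yilmaz on the axis — preferences dip and rise again. Not single-peaked.
Group 1 violates single-peakedness, so the profile is not single-peaked on this axis.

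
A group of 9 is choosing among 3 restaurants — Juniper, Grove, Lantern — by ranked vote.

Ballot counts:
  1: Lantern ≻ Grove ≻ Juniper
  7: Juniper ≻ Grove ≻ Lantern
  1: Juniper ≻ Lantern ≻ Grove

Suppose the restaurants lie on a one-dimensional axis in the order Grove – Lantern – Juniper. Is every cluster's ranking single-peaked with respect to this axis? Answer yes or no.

no

Axis positions: Grove=1, Lantern=2, Juniper=3.
Cluster 1 (peak Lantern at position 2): ranking walks positions 2-1-3, expanding outward from the peak — single-peaked.
Cluster 2: ranking walks positions 3-1-2; Grove is ranked above Lantern even though Lantern lies between Grove and the peak Juniper on the axis — preferences dip and rise again. Not single-peaked.
Cluster 3 (peak Juniper at position 3): ranking walks positions 3-2-1, expanding outward from the peak — single-peaked.
Cluster 2 violates single-peakedness, so the profile is not single-peaked on this axis.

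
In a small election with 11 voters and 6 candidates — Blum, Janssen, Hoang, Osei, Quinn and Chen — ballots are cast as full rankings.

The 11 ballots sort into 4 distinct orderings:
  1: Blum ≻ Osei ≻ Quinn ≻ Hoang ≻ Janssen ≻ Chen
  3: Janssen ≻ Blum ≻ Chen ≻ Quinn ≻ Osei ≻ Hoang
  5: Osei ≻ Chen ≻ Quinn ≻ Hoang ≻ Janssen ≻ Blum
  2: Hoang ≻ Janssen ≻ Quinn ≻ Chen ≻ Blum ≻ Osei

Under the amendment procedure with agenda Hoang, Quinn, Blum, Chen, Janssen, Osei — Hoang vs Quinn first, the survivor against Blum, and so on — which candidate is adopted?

Round 1: Hoang vs Quinn — 2–9, Quinn advances.
Round 2: Quinn vs Blum — 7–4, Quinn advances.
Round 3: Quinn vs Chen — 3–8, Chen advances.
Round 4: Chen vs Janssen — 5–6, Janssen advances.
Round 5: Janssen vs Osei — 5–6, Osei advances.
The agenda winner is Osei.

Osei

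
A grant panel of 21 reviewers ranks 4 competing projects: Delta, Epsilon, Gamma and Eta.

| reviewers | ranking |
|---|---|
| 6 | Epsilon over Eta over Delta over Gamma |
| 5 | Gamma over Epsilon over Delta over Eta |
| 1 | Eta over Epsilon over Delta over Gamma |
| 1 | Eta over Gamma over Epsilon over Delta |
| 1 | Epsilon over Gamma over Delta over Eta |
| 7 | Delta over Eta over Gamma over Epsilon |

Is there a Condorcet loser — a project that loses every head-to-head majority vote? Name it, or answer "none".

none

Head-to-head results (21 reviewers):
Delta–Epsilon: Epsilon 14–7.
Delta vs Gamma: Delta is ranked higher on 6+1+7 = 14 ballots, Gamma on 7. Delta wins 14–7.
Delta–Eta: Delta 13–8.
Epsilon vs Gamma: Epsilon is ranked higher on 6+1+1 = 8 ballots, Gamma on 13. Gamma wins 13–8.
Epsilon vs Eta: Epsilon wins 12–9.
Gamma–Eta: Eta 15–6.
Every project wins at least one matchup (Delta beats Gamma; Epsilon beats Delta; Gamma beats Epsilon; Eta beats Gamma), so there is no Condorcet loser.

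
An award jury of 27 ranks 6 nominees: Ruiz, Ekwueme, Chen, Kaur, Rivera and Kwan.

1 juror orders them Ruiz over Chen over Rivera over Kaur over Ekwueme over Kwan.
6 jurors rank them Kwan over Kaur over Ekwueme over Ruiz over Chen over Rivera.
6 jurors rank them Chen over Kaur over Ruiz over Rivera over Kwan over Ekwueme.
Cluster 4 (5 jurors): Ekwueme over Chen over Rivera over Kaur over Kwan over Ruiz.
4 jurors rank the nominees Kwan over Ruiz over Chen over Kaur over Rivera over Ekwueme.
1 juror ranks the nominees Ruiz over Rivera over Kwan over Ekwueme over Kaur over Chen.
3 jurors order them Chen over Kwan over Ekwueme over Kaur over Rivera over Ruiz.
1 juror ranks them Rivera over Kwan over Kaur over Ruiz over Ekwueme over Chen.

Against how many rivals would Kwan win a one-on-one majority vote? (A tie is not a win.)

3

Kwan against each rival (27 jurors):
Kwan vs Ruiz: Kwan, 19–8.
Kwan–Ekwueme: Kwan 21–6.
Kwan–Chen: Chen 15–12.
Kwan vs Kaur: Kwan wins 15–12.
Kwan–Rivera: Rivera 14–13.
Kwan beats Ruiz, Ekwueme, Kaur; loses to Chen, Rivera — 3 pairwise wins.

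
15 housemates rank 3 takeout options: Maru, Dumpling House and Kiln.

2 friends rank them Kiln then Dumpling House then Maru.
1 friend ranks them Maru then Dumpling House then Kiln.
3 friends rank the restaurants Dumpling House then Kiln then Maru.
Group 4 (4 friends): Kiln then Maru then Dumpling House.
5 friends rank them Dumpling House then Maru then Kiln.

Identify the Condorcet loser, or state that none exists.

Head-to-head results (15 friends):
Maru vs Dumpling House: Dumpling House, 10–5.
Maru vs Kiln: 1+5 = 6 for Maru, 9 for Kiln — Kiln by 9–6.
Dumpling House vs Kiln: Dumpling House is ranked higher on 1+3+5 = 9 ballots, Kiln on 6. Dumpling House wins 9–6.
Only Maru has no wins; Maru is the Condorcet loser.

Maru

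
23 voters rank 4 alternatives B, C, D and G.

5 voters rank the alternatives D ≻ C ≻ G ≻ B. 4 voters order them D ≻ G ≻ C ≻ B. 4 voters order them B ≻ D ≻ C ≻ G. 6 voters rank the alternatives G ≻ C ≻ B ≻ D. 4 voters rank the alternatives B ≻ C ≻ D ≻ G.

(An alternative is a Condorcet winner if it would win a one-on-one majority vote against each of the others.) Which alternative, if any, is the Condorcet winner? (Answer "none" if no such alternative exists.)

Check each pair by majority over 23 ballots:
B vs C: B is ranked higher on 4+4 = 8 ballots, C on 15. C wins 15–8.
B vs D: 4+6+4 = 14 for B, 9 for D — B by 14–9.
B vs G: B is ranked higher on 4+4 = 8 ballots, G on 15. G wins 15–8.
C vs D: 6+4 = 10 for C, 13 for D — D by 13–10.
C vs G: 5+4+4 = 13 for C, 10 for G — C by 13–10.
D vs G: 17 to 6, D.
No alternative is unbeaten: B loses to C; C loses to D; D loses to B; G loses to C. In particular B → D → C → B is a majority cycle — no Condorcet winner exists.

none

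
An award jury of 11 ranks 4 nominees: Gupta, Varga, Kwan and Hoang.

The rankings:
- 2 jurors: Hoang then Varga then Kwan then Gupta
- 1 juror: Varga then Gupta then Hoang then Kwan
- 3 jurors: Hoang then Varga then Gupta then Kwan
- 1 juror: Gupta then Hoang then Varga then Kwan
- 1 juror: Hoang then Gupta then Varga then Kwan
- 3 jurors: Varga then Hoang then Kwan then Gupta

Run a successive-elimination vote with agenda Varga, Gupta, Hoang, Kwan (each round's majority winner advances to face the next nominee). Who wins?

Round 1: Varga vs Gupta — 9–2, Varga advances.
Round 2: Varga vs Hoang — 4–7, Hoang advances.
Round 3: Hoang vs Kwan — 11–0, Hoang advances.
The agenda winner is Hoang.

Hoang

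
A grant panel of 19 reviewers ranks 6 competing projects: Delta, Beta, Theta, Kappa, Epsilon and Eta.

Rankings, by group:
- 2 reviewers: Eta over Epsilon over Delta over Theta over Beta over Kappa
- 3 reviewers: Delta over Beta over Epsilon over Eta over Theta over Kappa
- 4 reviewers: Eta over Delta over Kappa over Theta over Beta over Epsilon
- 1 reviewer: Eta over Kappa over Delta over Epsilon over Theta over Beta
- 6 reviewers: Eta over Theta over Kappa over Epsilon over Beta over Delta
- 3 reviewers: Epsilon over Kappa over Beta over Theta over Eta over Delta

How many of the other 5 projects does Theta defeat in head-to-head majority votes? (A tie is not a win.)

Theta against each rival (19 reviewers):
Theta vs Delta: 6+3 = 9 for Theta, 10 for Delta — Delta by 10–9.
Theta vs Beta: Theta preferred on 2+4+1+6 = 13 ballots; Theta wins 13–6.
Theta vs Kappa: Theta preferred on 2+3+6 = 11 ballots; Theta wins 11–8.
Theta vs Epsilon: Theta preferred on 4+6 = 10 ballots; Theta wins 10–9.
Theta vs Eta: Theta is ranked higher on 3 ballots, Eta on 16. Eta wins 16–3.
Theta beats Beta, Kappa, Epsilon; loses to Delta, Eta — 3 pairwise wins.

3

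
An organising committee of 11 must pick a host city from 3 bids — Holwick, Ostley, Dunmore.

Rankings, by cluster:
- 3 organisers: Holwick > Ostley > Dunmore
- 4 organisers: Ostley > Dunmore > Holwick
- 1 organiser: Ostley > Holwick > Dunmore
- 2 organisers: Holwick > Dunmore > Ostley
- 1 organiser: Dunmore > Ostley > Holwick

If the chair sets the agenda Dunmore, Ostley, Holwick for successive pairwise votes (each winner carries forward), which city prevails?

Round 1: Dunmore vs Ostley — 3–8, Ostley advances.
Round 2: Ostley vs Holwick — 6–5, Ostley advances.
Ostley survives the agenda.

Ostley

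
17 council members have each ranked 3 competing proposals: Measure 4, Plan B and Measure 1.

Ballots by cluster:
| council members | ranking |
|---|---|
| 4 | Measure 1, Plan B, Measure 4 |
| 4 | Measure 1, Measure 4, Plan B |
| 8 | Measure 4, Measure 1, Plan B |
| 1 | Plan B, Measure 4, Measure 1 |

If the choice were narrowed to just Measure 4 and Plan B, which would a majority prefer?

Ballots ranking Measure 4 above Plan B: 4 + 8 = 12.
Ballots ranking Plan B above Measure 4: 17 − 12 = 5.
Measure 4 wins the head-to-head 12–5.

Measure 4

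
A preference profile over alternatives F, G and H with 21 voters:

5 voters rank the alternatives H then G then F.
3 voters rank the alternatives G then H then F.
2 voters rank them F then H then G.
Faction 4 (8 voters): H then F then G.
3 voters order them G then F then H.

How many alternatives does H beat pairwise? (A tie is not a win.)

H against each rival (21 voters):
H vs F: 16 to 5, H.
H vs G: H, 15–6.
H beats F, G — 2 pairwise wins.

2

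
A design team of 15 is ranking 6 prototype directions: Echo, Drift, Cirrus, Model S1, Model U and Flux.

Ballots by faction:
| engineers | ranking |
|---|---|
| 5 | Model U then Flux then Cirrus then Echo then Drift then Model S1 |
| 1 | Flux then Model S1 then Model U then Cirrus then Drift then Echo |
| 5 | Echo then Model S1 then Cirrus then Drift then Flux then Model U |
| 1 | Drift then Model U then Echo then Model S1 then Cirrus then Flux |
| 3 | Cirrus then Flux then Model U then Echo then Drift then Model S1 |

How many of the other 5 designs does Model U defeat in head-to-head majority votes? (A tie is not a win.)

Model U against each rival (15 engineers):
Model U vs Echo: Model U, 10–5.
Model U vs Drift: Model U, 9–6.
Model U vs Cirrus: 7 to 8, Cirrus.
Model U vs Model S1: Model U is ranked higher on 5+1+3 = 9 ballots, Model S1 on 6. Model U wins 9–6.
Model U vs Flux: Model U preferred on 5+1 = 6 ballots; Flux wins 9–6.
Model U beats Echo, Drift, Model S1; loses to Cirrus, Flux — 3 pairwise wins.

3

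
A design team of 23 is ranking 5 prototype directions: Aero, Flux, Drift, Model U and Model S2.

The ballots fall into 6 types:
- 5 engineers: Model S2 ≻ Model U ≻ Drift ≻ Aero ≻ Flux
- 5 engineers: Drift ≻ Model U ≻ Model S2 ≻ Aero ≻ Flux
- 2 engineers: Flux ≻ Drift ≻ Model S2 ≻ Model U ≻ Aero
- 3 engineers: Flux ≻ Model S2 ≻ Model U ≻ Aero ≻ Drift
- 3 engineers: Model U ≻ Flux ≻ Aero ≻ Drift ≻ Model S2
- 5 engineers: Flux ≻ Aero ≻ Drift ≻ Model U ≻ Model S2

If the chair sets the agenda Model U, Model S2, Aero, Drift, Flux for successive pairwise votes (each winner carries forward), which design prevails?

Round 1: Model U vs Model S2 — 13–10, Model U advances.
Round 2: Model U vs Aero — 18–5, Model U advances.
Round 3: Model U vs Drift — 11–12, Drift advances.
Round 4: Drift vs Flux — 10–13, Flux advances.
The agenda winner is Flux.

Flux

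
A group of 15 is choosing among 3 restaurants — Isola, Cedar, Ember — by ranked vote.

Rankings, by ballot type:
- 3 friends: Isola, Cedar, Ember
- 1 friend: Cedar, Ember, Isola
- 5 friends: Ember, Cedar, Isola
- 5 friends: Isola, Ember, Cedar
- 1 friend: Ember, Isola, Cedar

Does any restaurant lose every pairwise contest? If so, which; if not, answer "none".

Cedar

Pairwise majorities:
Isola–Cedar: Isola 9–6.
Isola vs Ember: Isola wins 8–7.
Cedar–Ember: Ember 11–4.
Only Cedar has no wins; Cedar is the Condorcet loser.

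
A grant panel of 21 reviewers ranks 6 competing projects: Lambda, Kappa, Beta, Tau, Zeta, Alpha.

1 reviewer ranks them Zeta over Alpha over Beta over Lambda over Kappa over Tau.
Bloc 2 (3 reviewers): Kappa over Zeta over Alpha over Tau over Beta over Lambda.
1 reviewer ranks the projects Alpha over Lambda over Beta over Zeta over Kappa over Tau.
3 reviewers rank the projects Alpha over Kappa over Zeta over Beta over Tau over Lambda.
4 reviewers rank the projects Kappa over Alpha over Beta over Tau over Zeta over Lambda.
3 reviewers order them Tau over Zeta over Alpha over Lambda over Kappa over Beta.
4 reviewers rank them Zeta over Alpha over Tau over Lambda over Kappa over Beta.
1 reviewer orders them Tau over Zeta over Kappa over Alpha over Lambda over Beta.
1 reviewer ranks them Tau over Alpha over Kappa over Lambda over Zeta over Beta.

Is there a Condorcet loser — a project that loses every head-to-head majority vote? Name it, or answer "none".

Lambda

Head-to-head results (21 reviewers):
Lambda vs Kappa: 9 to 12, Kappa.
Lambda vs Beta: Beta, 11–10.
Lambda vs Tau: Lambda preferred on 1+1 = 2 ballots; Tau wins 19–2.
Lambda vs Zeta: Zeta, 19–2.
Lambda–Alpha: Alpha 21–0.
Kappa vs Beta: Kappa wins 19–2.
Kappa vs Tau: Kappa preferred on 1+3+1+3+4 = 12 ballots; Kappa wins 12–9.
Kappa vs Zeta: 3+3+4+1 = 11 for Kappa, 10 for Zeta — Kappa by 11–10.
Kappa vs Alpha: Alpha, 13–8.
Beta vs Tau: Beta preferred on 1+1+3+4 = 9 ballots; Tau wins 12–9.
Beta vs Zeta: Zeta wins 16–5.
Beta vs Alpha: Alpha, 21–0.
Tau vs Zeta: Zeta wins 12–9.
Tau vs Alpha: Alpha wins 16–5.
Zeta–Alpha: Zeta 12–9.
Only Lambda has no wins; Lambda is the Condorcet loser.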